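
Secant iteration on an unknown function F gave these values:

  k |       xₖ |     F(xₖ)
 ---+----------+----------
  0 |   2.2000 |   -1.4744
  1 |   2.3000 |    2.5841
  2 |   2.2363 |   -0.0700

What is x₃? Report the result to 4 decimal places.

x₃ = 2.2363 − (-0.0700)·(2.2363 − 2.3000) / (-0.0700 − 2.5841)
   = 2.2363 − (0.004459)/(-2.654100) = 2.237980

2.2380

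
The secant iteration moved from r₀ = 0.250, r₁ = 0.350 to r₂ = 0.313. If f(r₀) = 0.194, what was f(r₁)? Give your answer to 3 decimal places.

-0.114

The secant line through (0.250, 0.194) and (0.350, f(r₁)) crosses zero at r₂ = 0.313.
So (0.250, 0.194), (0.350, f(r₁)), (0.313, 0) are collinear:
f(r₁) = 0.194 · (0.350 − 0.313) / (0.250 − 0.313) = 0.194 · (0.03700)/(-0.06300) = -0.11394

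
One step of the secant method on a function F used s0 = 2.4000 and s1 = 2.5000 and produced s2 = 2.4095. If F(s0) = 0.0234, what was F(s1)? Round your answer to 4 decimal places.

The secant line through (2.4000, 0.0234) and (2.5000, F(s1)) crosses zero at s2 = 2.4095.
So (2.4000, 0.0234), (2.5000, F(s1)), (2.4095, 0) are collinear:
F(s1) = 0.0234 · (2.5000 − 2.4095) / (2.4000 − 2.4095) = 0.0234 · (0.090500)/(-0.009500) = -0.222916

-0.2229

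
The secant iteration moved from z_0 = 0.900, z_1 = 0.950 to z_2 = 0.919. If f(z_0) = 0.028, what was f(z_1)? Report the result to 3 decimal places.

-0.046

The secant line through (0.900, 0.028) and (0.950, f(z_1)) crosses zero at z_2 = 0.919.
So (0.900, 0.028), (0.950, f(z_1)), (0.919, 0) are collinear:
f(z_1) = 0.028 · (0.950 − 0.919) / (0.900 − 0.919) = 0.028 · (0.03100)/(-0.01900) = -0.04568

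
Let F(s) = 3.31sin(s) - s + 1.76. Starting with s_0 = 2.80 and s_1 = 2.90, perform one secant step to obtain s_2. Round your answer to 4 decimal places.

F(2.80) = 0.068811, F(2.90) = -0.348085
s_2 = 2.900000 − (-0.348085)·(2.900000 − 2.800000) / (-0.348085 − 0.068811) = 2.900000 − (-0.034808)/(-0.416895) = 2.816506

2.8165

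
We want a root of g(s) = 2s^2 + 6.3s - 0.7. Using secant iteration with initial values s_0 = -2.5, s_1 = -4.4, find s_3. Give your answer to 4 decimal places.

g(-2.5) = -3.950000, g(-4.4) = 10.300000
s_2 = -4.400000 − 10.300000·(-4.400000 − (-2.500000)) / (10.300000 − (-3.950000)) = -4.400000 − (-19.570000)/(14.250000) = -3.026667
g(-3.026667) = -1.446578
s_3 = -3.026667 − (-1.446578)·(-3.026667 − (-4.400000)) / (-1.446578 − 10.300000) = -3.026667 − (-1.986633)/(-11.746578) = -3.195791

-3.1958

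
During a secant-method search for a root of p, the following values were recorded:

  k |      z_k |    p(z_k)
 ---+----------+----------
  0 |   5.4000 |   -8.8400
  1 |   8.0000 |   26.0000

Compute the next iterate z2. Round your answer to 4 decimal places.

6.0597

z2 = 8.0000 − 26.0000·(8.0000 − 5.4000) / (26.0000 − (-8.8400))
   = 8.0000 − (67.600000)/(34.840000) = 6.059701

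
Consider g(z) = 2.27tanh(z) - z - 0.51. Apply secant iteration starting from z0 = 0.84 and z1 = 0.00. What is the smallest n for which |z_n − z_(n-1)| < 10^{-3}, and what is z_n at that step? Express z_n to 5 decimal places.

g(0.84) = 0.2067866, g(0.00) = -0.5100000
z2 = 0.0000000 − (-0.5100000)·(-0.8400000)/(-0.7167866) = 0.5976674;  |Δ| = 0.5976674
g(0.5976674) = 0.1076626
z3 = 0.5976674 − 0.1076626·(0.5976674)/(0.6176626) = 0.4934901;  |Δ| = 0.1041773
g(0.4934901) = 0.0338592
z4 = 0.4934901 − 0.0338592·(-0.1041773)/(-0.0738034) = 0.4456960;  |Δ| = 0.0477941
g(0.4456960) = -0.0060308
z5 = 0.4456960 − (-0.0060308)·(-0.0477941)/(-0.0398901) = 0.4529218;  |Δ| = 0.0072258
g(0.4529218) = 0.0002341
z6 = 0.4529218 − 0.0002341·(0.0072258)/(0.0062650) = 0.4526518;  |Δ| = 0.0002700
|z6 − z5| = 0.0002700 < 10^{-3}

n = 6, z_n = 0.45265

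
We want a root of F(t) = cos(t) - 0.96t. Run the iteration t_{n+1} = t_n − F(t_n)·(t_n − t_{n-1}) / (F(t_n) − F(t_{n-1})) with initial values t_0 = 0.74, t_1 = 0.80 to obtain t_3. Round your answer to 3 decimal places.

0.757

F(0.74) = 0.02807, F(0.80) = -0.07129
t_2 = 0.80000 − (-0.07129)·(0.80000 − 0.74000) / (-0.07129 − 0.02807) = 0.80000 − (-0.00428)/(-0.09936) = 0.75695
F(0.75695) = 0.00026
t_3 = 0.75695 − 0.00026·(0.75695 − 0.80000) / (0.00026 − (-0.07129)) = 0.75695 − (-0.00001)/(0.07156) = 0.75711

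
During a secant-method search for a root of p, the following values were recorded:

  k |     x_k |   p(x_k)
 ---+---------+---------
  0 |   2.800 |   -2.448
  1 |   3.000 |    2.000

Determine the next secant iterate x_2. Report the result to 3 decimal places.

x_2 = 3.000 − 2.000·(3.000 − 2.800) / (2.000 − (-2.448))
   = 3.000 − (0.40000)/(4.44800) = 2.91007

2.910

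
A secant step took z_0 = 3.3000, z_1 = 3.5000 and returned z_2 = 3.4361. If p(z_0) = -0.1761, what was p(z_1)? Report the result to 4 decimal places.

The secant line through (3.3000, -0.1761) and (3.5000, p(z_1)) crosses zero at z_2 = 3.4361.
So (3.3000, -0.1761), (3.5000, p(z_1)), (3.4361, 0) are collinear:
p(z_1) = -0.1761 · (3.5000 − 3.4361) / (3.3000 − 3.4361) = -0.1761 · (0.063900)/(-0.136100) = 0.082680

0.0827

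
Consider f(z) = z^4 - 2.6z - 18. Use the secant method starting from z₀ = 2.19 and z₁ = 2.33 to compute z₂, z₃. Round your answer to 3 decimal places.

f(2.19) = -0.69142, f(2.33) = 5.41496
z₂ = 2.33000 − 5.41496·(2.33000 − 2.19000) / (5.41496 − (-0.69142)) = 2.33000 − (0.75809)/(6.10638) = 2.20585
f(2.20585) = -0.05936
z₃ = 2.20585 − (-0.05936)·(2.20585 − 2.33000) / (-0.05936 − 5.41496) = 2.20585 − (0.00737)/(-5.47432) = 2.20720

2.206, 2.207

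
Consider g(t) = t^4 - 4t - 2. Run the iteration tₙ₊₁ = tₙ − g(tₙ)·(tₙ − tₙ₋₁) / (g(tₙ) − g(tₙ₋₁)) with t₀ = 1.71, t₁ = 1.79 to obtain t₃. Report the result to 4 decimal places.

g(1.71) = -0.289639, g(1.79) = 1.106257
t₂ = 1.790000 − 1.106257·(1.790000 − 1.710000) / (1.106257 − (-0.289639)) = 1.790000 − (0.088501)/(1.395896) = 1.726599
g(1.726599) = -0.019168
t₃ = 1.726599 − (-0.019168)·(1.726599 − 1.790000) / (-0.019168 − 1.106257) = 1.726599 − (0.001215)/(-1.125425) = 1.727679

1.7277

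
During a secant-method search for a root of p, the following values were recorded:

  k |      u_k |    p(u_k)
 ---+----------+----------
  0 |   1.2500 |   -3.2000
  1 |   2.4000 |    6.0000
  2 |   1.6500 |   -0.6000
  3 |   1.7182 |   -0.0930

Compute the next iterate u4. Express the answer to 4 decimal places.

1.7307

u4 = 1.7182 − (-0.0930)·(1.7182 − 1.6500) / (-0.0930 − (-0.6000))
   = 1.7182 − (-0.006343)/(0.507000) = 1.730710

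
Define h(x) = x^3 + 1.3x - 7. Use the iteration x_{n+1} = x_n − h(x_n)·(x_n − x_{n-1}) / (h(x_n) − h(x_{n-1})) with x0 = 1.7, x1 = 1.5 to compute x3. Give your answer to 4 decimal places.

h(1.7) = 0.123000, h(1.5) = -1.675000
x2 = 1.500000 − (-1.675000)·(1.500000 − 1.700000) / (-1.675000 − 0.123000) = 1.500000 − (0.335000)/(-1.798000) = 1.686318
h(1.686318) = -0.012456
x3 = 1.686318 − (-0.012456)·(1.686318 − 1.500000) / (-0.012456 − (-1.675000)) = 1.686318 − (-0.002321)/(1.662544) = 1.687714

1.6877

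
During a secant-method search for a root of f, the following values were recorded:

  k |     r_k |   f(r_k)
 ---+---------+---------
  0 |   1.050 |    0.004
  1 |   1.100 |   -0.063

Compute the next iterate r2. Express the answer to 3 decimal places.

r2 = 1.100 − (-0.063)·(1.100 − 1.050) / (-0.063 − 0.004)
   = 1.100 − (-0.00315)/(-0.06700) = 1.05299

1.053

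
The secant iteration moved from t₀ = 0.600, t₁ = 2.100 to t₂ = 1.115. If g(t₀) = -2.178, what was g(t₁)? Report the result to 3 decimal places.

4.166

The secant line through (0.600, -2.178) and (2.100, g(t₁)) crosses zero at t₂ = 1.115.
So (0.600, -2.178), (2.100, g(t₁)), (1.115, 0) are collinear:
g(t₁) = -2.178 · (2.100 − 1.115) / (0.600 − 1.115) = -2.178 · (0.98500)/(-0.51500) = 4.16569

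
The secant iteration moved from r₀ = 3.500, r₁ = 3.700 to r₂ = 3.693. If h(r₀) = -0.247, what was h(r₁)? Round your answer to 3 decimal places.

0.009

The secant line through (3.500, -0.247) and (3.700, h(r₁)) crosses zero at r₂ = 3.693.
So (3.500, -0.247), (3.700, h(r₁)), (3.693, 0) are collinear:
h(r₁) = -0.247 · (3.700 − 3.693) / (3.500 − 3.693) = -0.247 · (0.00700)/(-0.19300) = 0.00896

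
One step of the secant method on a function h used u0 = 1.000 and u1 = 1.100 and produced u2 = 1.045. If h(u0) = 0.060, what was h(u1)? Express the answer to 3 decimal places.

The secant line through (1.000, 0.060) and (1.100, h(u1)) crosses zero at u2 = 1.045.
So (1.000, 0.060), (1.100, h(u1)), (1.045, 0) are collinear:
h(u1) = 0.060 · (1.100 − 1.045) / (1.000 − 1.045) = 0.060 · (0.05500)/(-0.04500) = -0.07333

-0.073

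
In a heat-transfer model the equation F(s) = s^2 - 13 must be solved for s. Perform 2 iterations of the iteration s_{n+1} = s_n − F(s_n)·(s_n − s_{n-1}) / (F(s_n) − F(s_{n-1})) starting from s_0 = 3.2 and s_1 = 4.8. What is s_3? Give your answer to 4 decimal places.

F(3.2) = -2.760000, F(4.8) = 10.040000
s_2 = 4.800000 − 10.040000·(4.800000 − 3.200000) / (10.040000 − (-2.760000)) = 4.800000 − (16.064000)/(12.800000) = 3.545000
F(3.545000) = -0.432975
s_3 = 3.545000 − (-0.432975)·(3.545000 − 4.800000) / (-0.432975 − 10.040000) = 3.545000 − (0.543384)/(-10.472975) = 3.596884

3.5969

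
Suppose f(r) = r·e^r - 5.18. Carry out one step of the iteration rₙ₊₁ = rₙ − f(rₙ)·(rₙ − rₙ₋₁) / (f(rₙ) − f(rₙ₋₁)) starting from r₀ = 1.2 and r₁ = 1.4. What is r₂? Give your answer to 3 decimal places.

f(1.2) = -1.19586, f(1.4) = 0.49728
r₂ = 1.40000 − 0.49728·(1.40000 − 1.20000) / (0.49728 − (-1.19586)) = 1.40000 − (0.09946)/(1.69314) = 1.34126

1.341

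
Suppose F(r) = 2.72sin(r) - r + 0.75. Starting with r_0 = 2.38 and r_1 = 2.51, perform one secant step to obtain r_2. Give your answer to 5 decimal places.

F(2.38) = 0.2470040, F(2.51) = -0.1540279
r_2 = 2.5100000 − (-0.1540279)·(2.5100000 − 2.3800000) / (-0.1540279 − 0.2470040) = 2.5100000 − (-0.0200236)/(-0.4010319) = 2.4600697

2.46007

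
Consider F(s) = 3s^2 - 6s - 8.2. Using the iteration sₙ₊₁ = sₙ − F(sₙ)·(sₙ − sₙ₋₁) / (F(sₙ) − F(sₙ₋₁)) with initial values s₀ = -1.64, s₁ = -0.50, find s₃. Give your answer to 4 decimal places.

F(-1.64) = 9.708800, F(-0.50) = -4.450000
s₂ = -0.500000 − (-4.450000)·(-0.500000 − (-1.640000)) / (-4.450000 − 9.708800) = -0.500000 − (-5.073000)/(-14.158800) = -0.858293
F(-0.858293) = -0.840241
s₃ = -0.858293 − (-0.840241)·(-0.858293 − (-0.500000)) / (-0.840241 − (-4.450000)) = -0.858293 − (0.301052)/(3.609759) = -0.941693

-0.9417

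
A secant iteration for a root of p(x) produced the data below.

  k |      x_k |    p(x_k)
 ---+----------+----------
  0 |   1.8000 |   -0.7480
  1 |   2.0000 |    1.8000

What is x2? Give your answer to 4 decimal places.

x2 = 2.0000 − 1.8000·(2.0000 − 1.8000) / (1.8000 − (-0.7480))
   = 2.0000 − (0.360000)/(2.548000) = 1.858713

1.8587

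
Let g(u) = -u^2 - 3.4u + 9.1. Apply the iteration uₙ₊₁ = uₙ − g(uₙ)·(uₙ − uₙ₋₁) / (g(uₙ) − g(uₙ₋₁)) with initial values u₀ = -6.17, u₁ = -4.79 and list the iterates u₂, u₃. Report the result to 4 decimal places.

-5.1130, -5.1655

g(-6.17) = -7.990900, g(-4.79) = 2.441900
u₂ = -4.790000 − 2.441900·(-4.790000 − (-6.170000)) / (2.441900 − (-7.990900)) = -4.790000 − (3.369822)/(10.432800) = -5.113003
g(-5.113003) = 0.341413
u₃ = -5.113003 − 0.341413·(-5.113003 − (-4.790000)) / (0.341413 − 2.441900) = -5.113003 − (-0.110277)/(-2.100487) = -5.165503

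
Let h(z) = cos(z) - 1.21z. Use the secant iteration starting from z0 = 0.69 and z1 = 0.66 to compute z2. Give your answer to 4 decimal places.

h(0.69) = -0.063654, h(0.66) = -0.008608
z2 = 0.660000 − (-0.008608)·(0.660000 − 0.690000) / (-0.008608 − (-0.063654)) = 0.660000 − (0.000258)/(0.055046) = 0.655309

0.6553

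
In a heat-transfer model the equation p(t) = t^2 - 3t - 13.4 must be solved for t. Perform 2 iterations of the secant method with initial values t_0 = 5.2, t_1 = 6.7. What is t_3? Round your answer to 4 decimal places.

5.4511

p(5.2) = -1.960000, p(6.7) = 11.390000
t_2 = 6.700000 − 11.390000·(6.700000 − 5.200000) / (11.390000 − (-1.960000)) = 6.700000 − (17.085000)/(13.350000) = 5.420225
p(5.420225) = -0.281838
t_3 = 5.420225 − (-0.281838)·(5.420225 − 6.700000) / (-0.281838 − 11.390000) = 5.420225 − (0.360689)/(-11.671838) = 5.451127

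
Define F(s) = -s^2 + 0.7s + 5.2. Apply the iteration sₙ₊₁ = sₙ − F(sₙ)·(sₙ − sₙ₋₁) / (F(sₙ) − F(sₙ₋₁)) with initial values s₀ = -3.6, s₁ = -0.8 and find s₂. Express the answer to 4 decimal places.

-1.5843

F(-3.6) = -10.280000, F(-0.8) = 4.000000
s₂ = -0.800000 − 4.000000·(-0.800000 − (-3.600000)) / (4.000000 − (-10.280000)) = -0.800000 − (11.200000)/(14.280000) = -1.584314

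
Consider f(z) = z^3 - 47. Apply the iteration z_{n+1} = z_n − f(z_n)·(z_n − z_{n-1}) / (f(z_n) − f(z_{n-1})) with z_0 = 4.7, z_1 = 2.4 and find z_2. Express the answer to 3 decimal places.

3.248

f(4.7) = 56.82300, f(2.4) = -33.17600
z_2 = 2.40000 − (-33.17600)·(2.40000 − 4.70000) / (-33.17600 − 56.82300) = 2.40000 − (76.30480)/(-89.99900) = 3.24784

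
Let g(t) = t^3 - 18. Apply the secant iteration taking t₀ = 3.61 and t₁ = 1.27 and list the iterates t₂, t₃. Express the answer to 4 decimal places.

2.0995, 3.1062

g(3.61) = 29.045881, g(1.27) = -15.951617
t₂ = 1.270000 − (-15.951617)·(1.270000 − 3.610000) / (-15.951617 − 29.045881) = 1.270000 − (37.326784)/(-44.997498) = 2.099530
g(2.099530) = -8.745214
t₃ = 2.099530 − (-8.745214)·(2.099530 − 1.270000) / (-8.745214 − (-15.951617)) = 2.099530 − (-7.254419)/(7.206403) = 3.106193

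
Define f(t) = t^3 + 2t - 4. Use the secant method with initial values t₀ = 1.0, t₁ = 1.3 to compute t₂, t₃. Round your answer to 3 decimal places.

f(1.0) = -1.00000, f(1.3) = 0.79700
t₂ = 1.30000 − 0.79700·(1.30000 − 1.00000) / (0.79700 − (-1.00000)) = 1.30000 − (0.23910)/(1.79700) = 1.16694
f(1.16694) = -0.07701
t₃ = 1.16694 − (-0.07701)·(1.16694 − 1.30000) / (-0.07701 − 0.79700) = 1.16694 − (0.01025)/(-0.87401) = 1.17867

1.167, 1.179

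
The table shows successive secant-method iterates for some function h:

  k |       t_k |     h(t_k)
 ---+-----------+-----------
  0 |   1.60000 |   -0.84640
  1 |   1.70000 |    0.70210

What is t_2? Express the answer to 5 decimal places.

1.65466

t_2 = 1.70000 − 0.70210·(1.70000 − 1.60000) / (0.70210 − (-0.84640))
   = 1.70000 − (0.0702100)/(1.5485000) = 1.6546593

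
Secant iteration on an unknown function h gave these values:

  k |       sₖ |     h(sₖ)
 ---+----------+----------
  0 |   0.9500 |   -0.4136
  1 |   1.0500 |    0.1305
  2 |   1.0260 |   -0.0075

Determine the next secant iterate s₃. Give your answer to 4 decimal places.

s₃ = 1.0260 − (-0.0075)·(1.0260 − 1.0500) / (-0.0075 − 0.1305)
   = 1.0260 − (0.000180)/(-0.138000) = 1.027304

1.0273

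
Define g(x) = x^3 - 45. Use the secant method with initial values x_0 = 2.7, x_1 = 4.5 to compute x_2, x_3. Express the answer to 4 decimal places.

g(2.7) = -25.317000, g(4.5) = 46.125000
x_2 = 4.500000 − 46.125000·(4.500000 − 2.700000) / (46.125000 − (-25.317000)) = 4.500000 − (83.025000)/(71.442000) = 3.337868
g(3.337868) = -7.811586
x_3 = 3.337868 − (-7.811586)·(3.337868 − 4.500000) / (-7.811586 − 46.125000) = 3.337868 − (9.078090)/(-53.936586) = 3.506179

3.3379, 3.5062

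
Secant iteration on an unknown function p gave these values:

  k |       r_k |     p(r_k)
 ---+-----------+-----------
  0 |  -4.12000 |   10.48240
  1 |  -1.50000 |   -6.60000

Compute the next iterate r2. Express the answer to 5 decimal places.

r2 = -1.50000 − (-6.60000)·(-1.50000 − (-4.12000)) / (-6.60000 − 10.48240)
   = -1.50000 − (-17.2920000)/(-17.0824000) = -2.5122699

-2.51227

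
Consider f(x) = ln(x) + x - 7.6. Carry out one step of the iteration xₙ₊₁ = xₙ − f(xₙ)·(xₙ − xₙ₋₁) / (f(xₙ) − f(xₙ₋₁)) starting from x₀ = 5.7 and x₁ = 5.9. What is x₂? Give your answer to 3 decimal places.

f(5.7) = -0.15953, f(5.9) = 0.07495
x₂ = 5.90000 − 0.07495·(5.90000 − 5.70000) / (0.07495 − (-0.15953)) = 5.90000 − (0.01499)/(0.23449) = 5.83607

5.836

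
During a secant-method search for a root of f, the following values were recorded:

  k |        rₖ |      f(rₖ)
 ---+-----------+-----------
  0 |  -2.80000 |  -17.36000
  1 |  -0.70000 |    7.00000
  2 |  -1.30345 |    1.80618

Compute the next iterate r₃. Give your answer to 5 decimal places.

r₃ = -1.30345 − 1.80618·(-1.30345 − (-0.70000)) / (1.80618 − 7.00000)
   = -1.30345 − (-1.0899393)/(-5.1938200) = -1.5133031

-1.51330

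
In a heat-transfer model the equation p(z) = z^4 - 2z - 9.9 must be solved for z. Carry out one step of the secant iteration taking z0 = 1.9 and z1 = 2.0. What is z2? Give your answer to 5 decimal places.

1.92413

p(1.9) = -0.6679000, p(2.0) = 2.1000000
z2 = 2.0000000 − 2.1000000·(2.0000000 − 1.9000000) / (2.1000000 − (-0.6679000)) = 2.0000000 − (0.2100000)/(2.7679000) = 1.9241302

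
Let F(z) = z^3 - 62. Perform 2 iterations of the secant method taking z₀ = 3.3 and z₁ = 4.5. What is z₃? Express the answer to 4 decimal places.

3.9463

F(3.3) = -26.063000, F(4.5) = 29.125000
z₂ = 4.500000 − 29.125000·(4.500000 − 3.300000) / (29.125000 − (-26.063000)) = 4.500000 − (34.950000)/(55.188000) = 3.866710
F(3.866710) = -4.187086
z₃ = 3.866710 − (-4.187086)·(3.866710 − 4.500000) / (-4.187086 − 29.125000) = 3.866710 − (2.651639)/(-33.312086) = 3.946310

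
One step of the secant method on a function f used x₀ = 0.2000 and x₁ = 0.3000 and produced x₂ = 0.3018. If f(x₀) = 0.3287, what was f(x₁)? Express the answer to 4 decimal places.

The secant line through (0.2000, 0.3287) and (0.3000, f(x₁)) crosses zero at x₂ = 0.3018.
So (0.2000, 0.3287), (0.3000, f(x₁)), (0.3018, 0) are collinear:
f(x₁) = 0.3287 · (0.3000 − 0.3018) / (0.2000 − 0.3018) = 0.3287 · (-0.001800)/(-0.101800) = 0.005812

0.0058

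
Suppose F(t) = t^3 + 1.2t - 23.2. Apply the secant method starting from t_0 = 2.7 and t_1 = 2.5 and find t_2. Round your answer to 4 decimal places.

2.7129

F(2.7) = -0.277000, F(2.5) = -4.575000
t_2 = 2.500000 − (-4.575000)·(2.500000 − 2.700000) / (-4.575000 − (-0.277000)) = 2.500000 − (0.915000)/(-4.298000) = 2.712890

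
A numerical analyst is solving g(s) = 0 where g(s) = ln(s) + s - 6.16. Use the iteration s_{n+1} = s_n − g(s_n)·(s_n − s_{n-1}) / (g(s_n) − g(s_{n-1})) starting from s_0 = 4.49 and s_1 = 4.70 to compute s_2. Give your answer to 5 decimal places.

4.62809

g(4.49) = -0.1681473, g(4.70) = 0.0875625
s_2 = 4.7000000 − 0.0875625·(4.7000000 − 4.4900000) / (0.0875625 − (-0.1681473)) = 4.7000000 − (0.0183881)/(0.2557098) = 4.6280899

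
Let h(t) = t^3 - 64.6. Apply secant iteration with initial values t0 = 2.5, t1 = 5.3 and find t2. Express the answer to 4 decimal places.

h(2.5) = -48.975000, h(5.3) = 84.277000
t2 = 5.300000 − 84.277000·(5.300000 − 2.500000) / (84.277000 − (-48.975000)) = 5.300000 − (235.975600)/(133.252000) = 3.529103

3.5291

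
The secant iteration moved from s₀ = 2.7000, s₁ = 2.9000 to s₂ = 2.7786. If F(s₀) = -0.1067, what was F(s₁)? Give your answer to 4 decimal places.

The secant line through (2.7000, -0.1067) and (2.9000, F(s₁)) crosses zero at s₂ = 2.7786.
So (2.7000, -0.1067), (2.9000, F(s₁)), (2.7786, 0) are collinear:
F(s₁) = -0.1067 · (2.9000 − 2.7786) / (2.7000 − 2.7786) = -0.1067 · (0.121400)/(-0.078600) = 0.164801

0.1648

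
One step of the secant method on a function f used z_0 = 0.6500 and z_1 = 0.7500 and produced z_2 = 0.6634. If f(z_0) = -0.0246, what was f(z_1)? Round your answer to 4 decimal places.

0.1590

The secant line through (0.6500, -0.0246) and (0.7500, f(z_1)) crosses zero at z_2 = 0.6634.
So (0.6500, -0.0246), (0.7500, f(z_1)), (0.6634, 0) are collinear:
f(z_1) = -0.0246 · (0.7500 − 0.6634) / (0.6500 − 0.6634) = -0.0246 · (0.086600)/(-0.013400) = 0.158982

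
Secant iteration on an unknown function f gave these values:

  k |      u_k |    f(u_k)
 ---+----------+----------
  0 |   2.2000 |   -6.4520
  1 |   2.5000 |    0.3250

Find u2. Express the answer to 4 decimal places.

u2 = 2.5000 − 0.3250·(2.5000 − 2.2000) / (0.3250 − (-6.4520))
   = 2.5000 − (0.097500)/(6.777000) = 2.485613

2.4856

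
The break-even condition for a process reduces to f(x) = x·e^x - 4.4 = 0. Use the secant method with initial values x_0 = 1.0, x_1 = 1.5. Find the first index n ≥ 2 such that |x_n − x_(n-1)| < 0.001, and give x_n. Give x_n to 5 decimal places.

n = 5, x_n = 1.25470

f(1.0) = -1.6817182, f(1.5) = 2.3225336
x_2 = 1.5000000 − 2.3225336·(0.5000000)/(4.0042518) = 1.2099916;  |Δ| = 0.2900084
f(1.2099916) = -0.3423461
x_3 = 1.2099916 − (-0.3423461)·(-0.2900084)/(-2.6648797) = 1.2472477;  |Δ| = 0.0372562
f(1.2472477) = -0.0586426
x_4 = 1.2472477 − (-0.0586426)·(0.0372562)/(0.2837035) = 1.2549487;  |Δ| = 0.0077010
f(1.2549487) = 0.0019317
x_5 = 1.2549487 − 0.0019317·(0.0077010)/(0.0605743) = 1.2547032;  |Δ| = 0.0002456
|x_5 − x_4| = 0.0002456 < 0.001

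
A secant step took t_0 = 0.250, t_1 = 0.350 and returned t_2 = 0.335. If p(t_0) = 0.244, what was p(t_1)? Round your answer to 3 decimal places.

The secant line through (0.250, 0.244) and (0.350, p(t_1)) crosses zero at t_2 = 0.335.
So (0.250, 0.244), (0.350, p(t_1)), (0.335, 0) are collinear:
p(t_1) = 0.244 · (0.350 − 0.335) / (0.250 − 0.335) = 0.244 · (0.01500)/(-0.08500) = -0.04306

-0.043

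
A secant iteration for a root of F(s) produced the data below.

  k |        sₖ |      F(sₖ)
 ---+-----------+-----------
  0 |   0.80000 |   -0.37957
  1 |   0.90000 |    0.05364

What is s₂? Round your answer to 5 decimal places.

0.88762

s₂ = 0.90000 − 0.05364·(0.90000 − 0.80000) / (0.05364 − (-0.37957))
   = 0.90000 − (0.0053640)/(0.4332100) = 0.8876180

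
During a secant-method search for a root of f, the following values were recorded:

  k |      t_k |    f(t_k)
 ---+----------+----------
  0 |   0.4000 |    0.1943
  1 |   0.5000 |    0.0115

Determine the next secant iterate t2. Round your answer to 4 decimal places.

0.5063

t2 = 0.5000 − 0.0115·(0.5000 − 0.4000) / (0.0115 − 0.1943)
   = 0.5000 − (0.001150)/(-0.182800) = 0.506291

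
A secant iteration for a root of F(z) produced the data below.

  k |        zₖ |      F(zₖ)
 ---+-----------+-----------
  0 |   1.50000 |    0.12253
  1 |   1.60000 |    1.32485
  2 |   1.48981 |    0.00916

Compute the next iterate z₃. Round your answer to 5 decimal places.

z₃ = 1.48981 − 0.00916·(1.48981 − 1.60000) / (0.00916 − 1.32485)
   = 1.48981 − (-0.0010093)/(-1.3156900) = 1.4890428

1.48904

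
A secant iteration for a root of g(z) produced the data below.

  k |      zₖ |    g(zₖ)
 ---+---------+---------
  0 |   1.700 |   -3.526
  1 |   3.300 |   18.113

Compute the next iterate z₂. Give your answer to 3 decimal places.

z₂ = 3.300 − 18.113·(3.300 − 1.700) / (18.113 − (-3.526))
   = 3.300 − (28.98080)/(21.63900) = 1.96071

1.961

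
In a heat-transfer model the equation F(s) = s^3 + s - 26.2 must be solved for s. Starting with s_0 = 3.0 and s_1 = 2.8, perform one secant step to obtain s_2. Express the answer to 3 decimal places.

2.855

F(3.0) = 3.80000, F(2.8) = -1.44800
s_2 = 2.80000 − (-1.44800)·(2.80000 − 3.00000) / (-1.44800 − 3.80000) = 2.80000 − (0.28960)/(-5.24800) = 2.85518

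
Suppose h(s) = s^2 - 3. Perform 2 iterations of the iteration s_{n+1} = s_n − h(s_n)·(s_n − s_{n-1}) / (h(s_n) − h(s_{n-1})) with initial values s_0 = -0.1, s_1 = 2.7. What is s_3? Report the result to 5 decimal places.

1.55600

h(-0.1) = -2.9900000, h(2.7) = 4.2900000
s_2 = 2.7000000 − 4.2900000·(2.7000000 − (-0.1000000)) / (4.2900000 − (-2.9900000)) = 2.7000000 − (12.0120000)/(7.2800000) = 1.0500000
h(1.0500000) = -1.8975000
s_3 = 1.0500000 − (-1.8975000)·(1.0500000 − 2.7000000) / (-1.8975000 − 4.2900000) = 1.0500000 − (3.1308750)/(-6.1875000) = 1.5560000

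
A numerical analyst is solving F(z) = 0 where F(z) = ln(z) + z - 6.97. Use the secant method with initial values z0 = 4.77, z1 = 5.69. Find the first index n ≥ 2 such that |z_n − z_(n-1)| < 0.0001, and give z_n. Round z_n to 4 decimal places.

n = 4, z_n = 5.3019

F(4.77) = -0.637654, F(5.69) = 0.458710
z2 = 5.690000 − 0.458710·(0.920000)/(1.096364) = 5.305079;  |Δ| = 0.384921
F(5.305079) = 0.003744
z3 = 5.305079 − 0.003744·(-0.384921)/(-0.454967) = 5.301912;  |Δ| = 0.003167
F(5.301912) = -0.000021
z4 = 5.301912 − (-0.000021)·(-0.003167)/(-0.003765) = 5.301929;  |Δ| = 0.000018
|z4 − z3| = 0.000018 < 0.0001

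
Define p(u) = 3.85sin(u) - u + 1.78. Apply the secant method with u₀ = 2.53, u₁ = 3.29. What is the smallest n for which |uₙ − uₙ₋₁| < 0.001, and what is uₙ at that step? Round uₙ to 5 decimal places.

p(2.53) = 1.4605628, p(3.29) = -2.0792732
u₂ = 3.2900000 − (-2.0792732)·(0.7600000)/(-3.5398360) = 2.8435817;  |Δ| = 0.4464183
p(2.8435817) = 0.0668532
u₃ = 2.8435817 − 0.0668532·(-0.4464183)/(2.1461264) = 2.8574879;  |Δ| = 0.0139062
p(2.8574879) = 0.0016603
u₄ = 2.8574879 − 0.0016603·(0.0139062)/(-0.0651929) = 2.8578420;  |Δ| = 0.0003542
|u₄ − u₃| = 0.0003542 < 0.001

n = 4, uₙ = 2.85784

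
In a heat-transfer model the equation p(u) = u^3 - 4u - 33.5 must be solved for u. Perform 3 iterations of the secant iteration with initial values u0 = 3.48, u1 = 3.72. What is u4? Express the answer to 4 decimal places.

3.6353

p(3.48) = -5.275808, p(3.72) = 3.098848
u2 = 3.720000 − 3.098848·(3.720000 − 3.480000) / (3.098848 − (-5.275808)) = 3.720000 − (0.743724)/(8.374656) = 3.631194
p(3.631194) = -0.145430
u3 = 3.631194 − (-0.145430)·(3.631194 − 3.720000) / (-0.145430 − 3.098848) = 3.631194 − (0.012915)/(-3.244278) = 3.635174
p(3.635174) = -0.003710
u4 = 3.635174 − (-0.003710)·(3.635174 − 3.631194) / (-0.003710 − (-0.145430)) = 3.635174 − (-0.000015)/(0.141720) = 3.635279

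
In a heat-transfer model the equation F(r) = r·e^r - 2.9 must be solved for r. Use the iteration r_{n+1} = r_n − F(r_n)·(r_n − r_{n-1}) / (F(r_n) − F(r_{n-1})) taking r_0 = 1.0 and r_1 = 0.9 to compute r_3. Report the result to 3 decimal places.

F(1.0) = -0.18172, F(0.9) = -0.68636
r_2 = 0.90000 − (-0.68636)·(0.90000 − 1.00000) / (-0.68636 − (-0.18172)) = 0.90000 − (0.06864)/(-0.50464) = 1.03601
F(1.03601) = 0.01942
r_3 = 1.03601 − 0.01942·(1.03601 − 0.90000) / (0.01942 − (-0.68636)) = 1.03601 − (0.00264)/(0.70578) = 1.03227

1.032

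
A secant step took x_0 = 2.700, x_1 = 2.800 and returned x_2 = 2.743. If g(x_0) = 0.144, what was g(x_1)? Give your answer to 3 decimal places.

-0.191

The secant line through (2.700, 0.144) and (2.800, g(x_1)) crosses zero at x_2 = 2.743.
So (2.700, 0.144), (2.800, g(x_1)), (2.743, 0) are collinear:
g(x_1) = 0.144 · (2.800 − 2.743) / (2.700 − 2.743) = 0.144 · (0.05700)/(-0.04300) = -0.19088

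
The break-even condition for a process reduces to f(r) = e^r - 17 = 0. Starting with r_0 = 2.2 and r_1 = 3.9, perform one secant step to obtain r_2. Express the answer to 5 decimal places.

2.53577

f(2.2) = -7.9749865, f(3.9) = 32.4024491
r_2 = 3.9000000 − 32.4024491·(3.9000000 − 2.2000000) / (32.4024491 − (-7.9749865)) = 3.9000000 − (55.0841635)/(40.3774356) = 2.5357687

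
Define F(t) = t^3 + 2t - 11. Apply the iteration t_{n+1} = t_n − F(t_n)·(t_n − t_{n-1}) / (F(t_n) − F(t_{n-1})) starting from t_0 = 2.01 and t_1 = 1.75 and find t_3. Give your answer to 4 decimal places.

1.9268

F(2.01) = 1.140601, F(1.75) = -2.140625
t_2 = 1.750000 − (-2.140625)·(1.750000 − 2.010000) / (-2.140625 − 1.140601) = 1.750000 − (0.556562)/(-3.281226) = 1.919620
F(1.919620) = -0.087070
t_3 = 1.919620 − (-0.087070)·(1.919620 − 1.750000) / (-0.087070 − (-2.140625)) = 1.919620 − (-0.014769)/(2.053555) = 1.926812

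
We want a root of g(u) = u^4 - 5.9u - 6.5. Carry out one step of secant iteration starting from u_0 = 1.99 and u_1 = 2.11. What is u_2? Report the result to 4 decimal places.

2.0795

g(1.99) = -2.558608, g(2.11) = 0.872194
u_2 = 2.110000 − 0.872194·(2.110000 − 1.990000) / (0.872194 − (-2.558608)) = 2.110000 − (0.104663)/(3.430802) = 2.079493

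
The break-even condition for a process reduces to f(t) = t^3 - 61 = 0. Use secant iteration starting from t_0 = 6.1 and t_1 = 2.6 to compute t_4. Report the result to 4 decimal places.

3.8870

f(6.1) = 165.981000, f(2.6) = -43.424000
t_2 = 2.600000 − (-43.424000)·(2.600000 − 6.100000) / (-43.424000 − 165.981000) = 2.600000 − (151.984000)/(-209.405000) = 3.325790
f(3.325790) = -24.213848
t_3 = 3.325790 − (-24.213848)·(3.325790 − 2.600000) / (-24.213848 − (-43.424000)) = 3.325790 − (-17.574162)/(19.210152) = 4.240627
f(4.240627) = 15.258841
t_4 = 4.240627 − 15.258841·(4.240627 − 3.325790) / (15.258841 − (-24.213848)) = 4.240627 − (13.959356)/(39.472689) = 3.886981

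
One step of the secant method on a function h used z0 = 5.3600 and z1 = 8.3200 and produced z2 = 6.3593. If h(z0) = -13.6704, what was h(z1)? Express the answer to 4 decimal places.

26.8223

The secant line through (5.3600, -13.6704) and (8.3200, h(z1)) crosses zero at z2 = 6.3593.
So (5.3600, -13.6704), (8.3200, h(z1)), (6.3593, 0) are collinear:
h(z1) = -13.6704 · (8.3200 − 6.3593) / (5.3600 − 6.3593) = -13.6704 · (1.960700)/(-0.999300) = 26.822329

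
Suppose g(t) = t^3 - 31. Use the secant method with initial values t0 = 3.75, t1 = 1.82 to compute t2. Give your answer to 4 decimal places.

g(3.75) = 21.734375, g(1.82) = -24.971432
t2 = 1.820000 − (-24.971432)·(1.820000 − 3.750000) / (-24.971432 − 21.734375) = 1.820000 − (48.194864)/(-46.705807) = 2.851882

2.8519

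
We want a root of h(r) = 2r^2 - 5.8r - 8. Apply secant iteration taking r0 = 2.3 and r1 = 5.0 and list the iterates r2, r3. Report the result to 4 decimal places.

h(2.3) = -10.760000, h(5.0) = 13.000000
r2 = 5.000000 − 13.000000·(5.000000 − 2.300000) / (13.000000 − (-10.760000)) = 5.000000 − (35.100000)/(23.760000) = 3.522727
h(3.522727) = -3.612603
r3 = 3.522727 − (-3.612603)·(3.522727 − 5.000000) / (-3.612603 − 13.000000) = 3.522727 − (5.336800)/(-16.612603) = 3.843977

3.5227, 3.8440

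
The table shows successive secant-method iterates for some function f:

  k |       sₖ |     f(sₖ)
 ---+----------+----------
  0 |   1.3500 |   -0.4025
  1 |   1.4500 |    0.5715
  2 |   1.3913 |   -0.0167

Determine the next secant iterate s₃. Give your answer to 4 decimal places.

s₃ = 1.3913 − (-0.0167)·(1.3913 − 1.4500) / (-0.0167 − 0.5715)
   = 1.3913 − (0.000980)/(-0.588200) = 1.392967

1.3930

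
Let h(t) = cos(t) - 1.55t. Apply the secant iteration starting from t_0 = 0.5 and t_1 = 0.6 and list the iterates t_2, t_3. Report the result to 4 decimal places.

0.5495, 0.5500

h(0.5) = 0.102583, h(0.6) = -0.104664
t_2 = 0.600000 − (-0.104664)·(0.600000 − 0.500000) / (-0.104664 − 0.102583) = 0.600000 − (-0.010466)/(-0.207247) = 0.549498
h(0.549498) = 0.001065
t_3 = 0.549498 − 0.001065·(0.549498 − 0.600000) / (0.001065 − (-0.104664)) = 0.549498 − (-0.000054)/(0.105730) = 0.550007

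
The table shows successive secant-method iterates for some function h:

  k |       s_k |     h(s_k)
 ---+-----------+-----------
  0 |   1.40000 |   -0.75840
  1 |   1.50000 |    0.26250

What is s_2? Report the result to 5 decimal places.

1.47429

s_2 = 1.50000 − 0.26250·(1.50000 − 1.40000) / (0.26250 − (-0.75840))
   = 1.50000 − (0.0262500)/(1.0209000) = 1.4742874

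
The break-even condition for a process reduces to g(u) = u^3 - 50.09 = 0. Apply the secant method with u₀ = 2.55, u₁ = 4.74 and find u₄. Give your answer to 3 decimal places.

g(2.55) = -33.50863, g(4.74) = 56.40642
u₂ = 4.74000 − 56.40642·(4.74000 − 2.55000) / (56.40642 − (-33.50863)) = 4.74000 − (123.53007)/(89.91505) = 3.36615
g(3.36615) = -11.94837
u₃ = 3.36615 − (-11.94837)·(3.36615 − 4.74000) / (-11.94837 − 56.40642) = 3.36615 − (16.41531)/(-68.35480) = 3.60630
g(3.60630) = -3.18880
u₄ = 3.60630 − (-3.18880)·(3.60630 − 3.36615) / (-3.18880 − (-11.94837)) = 3.60630 − (-0.76579)/(8.75957) = 3.69372

3.694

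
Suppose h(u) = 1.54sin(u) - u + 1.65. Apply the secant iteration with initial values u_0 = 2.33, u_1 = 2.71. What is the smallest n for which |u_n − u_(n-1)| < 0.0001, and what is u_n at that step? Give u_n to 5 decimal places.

n = 5, u_n = 2.53187

h(2.33) = 0.4370920, h(2.71) = -0.4157904
u_2 = 2.7100000 − (-0.4157904)·(0.3800000)/(-0.8528823) = 2.5247454;  |Δ| = 0.1852546
h(2.5247454) = 0.0160927
u_3 = 2.5247454 − 0.0160927·(-0.1852546)/(0.4318830) = 2.5316483;  |Δ| = 0.0069029
h(2.5316483) = 0.0004973
u_4 = 2.5316483 − 0.0004973·(0.0069029)/(-0.0155954) = 2.5318684;  |Δ| = 0.0002201
h(2.5318684) = -0.0000007
u_5 = 2.5318684 − (-0.0000007)·(0.0002201)/(-0.0004980) = 2.5318681;  |Δ| = 0.0000003
|u_5 − u_4| = 0.0000003 < 0.0001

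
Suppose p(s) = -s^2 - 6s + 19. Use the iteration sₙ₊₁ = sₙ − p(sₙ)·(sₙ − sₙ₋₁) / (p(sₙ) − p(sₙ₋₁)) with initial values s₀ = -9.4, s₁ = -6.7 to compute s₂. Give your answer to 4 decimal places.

p(-9.4) = -12.960000, p(-6.7) = 14.310000
s₂ = -6.700000 − 14.310000·(-6.700000 − (-9.400000)) / (14.310000 − (-12.960000)) = -6.700000 − (38.637000)/(27.270000) = -8.116832

-8.1168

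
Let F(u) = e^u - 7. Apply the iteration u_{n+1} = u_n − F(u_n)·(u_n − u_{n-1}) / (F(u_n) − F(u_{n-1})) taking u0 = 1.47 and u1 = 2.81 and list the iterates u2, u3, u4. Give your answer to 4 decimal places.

F(1.47) = -2.650765, F(2.81) = 9.609918
u2 = 2.810000 − 9.609918·(2.810000 − 1.470000) / (9.609918 − (-2.650765)) = 2.810000 − (12.877290)/(12.260683) = 1.759709
F(1.759709) = -1.189256
u3 = 1.759709 − (-1.189256)·(1.759709 − 2.810000) / (-1.189256 − 9.609918) = 1.759709 − (1.249066)/(-10.799175) = 1.875372
F(1.875372) = -0.476757
u4 = 1.875372 − (-0.476757)·(1.875372 − 1.759709) / (-0.476757 − (-1.189256)) = 1.875372 − (-0.055143)/(0.712499) = 1.952766

1.7597, 1.8754, 1.9528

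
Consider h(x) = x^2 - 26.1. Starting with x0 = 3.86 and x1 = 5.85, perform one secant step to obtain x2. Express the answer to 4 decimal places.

h(3.86) = -11.200400, h(5.85) = 8.122500
x2 = 5.850000 − 8.122500·(5.850000 − 3.860000) / (8.122500 − (-11.200400)) = 5.850000 − (16.163775)/(19.322900) = 5.013491

5.0135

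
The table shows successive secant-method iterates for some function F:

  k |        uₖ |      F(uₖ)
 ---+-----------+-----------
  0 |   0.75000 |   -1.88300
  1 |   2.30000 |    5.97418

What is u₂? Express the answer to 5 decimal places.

u₂ = 2.30000 − 5.97418·(2.30000 − 0.75000) / (5.97418 − (-1.88300))
   = 2.30000 − (9.2599790)/(7.8571800) = 1.1214628

1.12146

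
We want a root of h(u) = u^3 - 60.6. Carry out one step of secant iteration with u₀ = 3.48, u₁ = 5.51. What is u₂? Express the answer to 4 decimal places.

3.7794

h(3.48) = -18.455808, h(5.51) = 106.684151
u₂ = 5.510000 − 106.684151·(5.510000 − 3.480000) / (106.684151 − (-18.455808)) = 5.510000 − (216.568827)/(125.139959) = 3.779387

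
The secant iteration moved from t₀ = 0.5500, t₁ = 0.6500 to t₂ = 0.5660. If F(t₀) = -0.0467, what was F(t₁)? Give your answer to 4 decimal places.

0.2452

The secant line through (0.5500, -0.0467) and (0.6500, F(t₁)) crosses zero at t₂ = 0.5660.
So (0.5500, -0.0467), (0.6500, F(t₁)), (0.5660, 0) are collinear:
F(t₁) = -0.0467 · (0.6500 − 0.5660) / (0.5500 − 0.5660) = -0.0467 · (0.084000)/(-0.016000) = 0.245175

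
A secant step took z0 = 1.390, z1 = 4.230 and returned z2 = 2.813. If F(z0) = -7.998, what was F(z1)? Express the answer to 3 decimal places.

The secant line through (1.390, -7.998) and (4.230, F(z1)) crosses zero at z2 = 2.813.
So (1.390, -7.998), (4.230, F(z1)), (2.813, 0) are collinear:
F(z1) = -7.998 · (4.230 − 2.813) / (1.390 − 2.813) = -7.998 · (1.41700)/(-1.42300) = 7.96428

7.964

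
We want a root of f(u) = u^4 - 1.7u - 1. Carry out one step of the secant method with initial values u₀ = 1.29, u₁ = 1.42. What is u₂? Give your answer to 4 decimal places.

f(1.29) = -0.423771, f(1.42) = 0.651869
u₂ = 1.420000 − 0.651869·(1.420000 − 1.290000) / (0.651869 − (-0.423771)) = 1.420000 − (0.084743)/(1.075640) = 1.341216

1.3412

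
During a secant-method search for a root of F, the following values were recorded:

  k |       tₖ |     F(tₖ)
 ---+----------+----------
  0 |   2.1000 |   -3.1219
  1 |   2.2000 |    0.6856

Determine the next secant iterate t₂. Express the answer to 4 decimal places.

t₂ = 2.2000 − 0.6856·(2.2000 − 2.1000) / (0.6856 − (-3.1219))
   = 2.2000 − (0.068560)/(3.807500) = 2.181993

2.1820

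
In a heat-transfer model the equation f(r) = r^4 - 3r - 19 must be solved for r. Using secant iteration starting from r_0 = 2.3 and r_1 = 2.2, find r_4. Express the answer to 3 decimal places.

2.253

f(2.3) = 2.08410, f(2.2) = -2.17440
r_2 = 2.20000 − (-2.17440)·(2.20000 − 2.30000) / (-2.17440 − 2.08410) = 2.20000 − (0.21744)/(-4.25850) = 2.25106
f(2.25106) = -0.07593
r_3 = 2.25106 − (-0.07593)·(2.25106 − 2.20000) / (-0.07593 − (-2.17440)) = 2.25106 − (-0.00388)/(2.09847) = 2.25291
f(2.25291) = 0.00293
r_4 = 2.25291 − 0.00293·(2.25291 − 2.25106) / (0.00293 − (-0.07593)) = 2.25291 − (0.00001)/(0.07886) = 2.25284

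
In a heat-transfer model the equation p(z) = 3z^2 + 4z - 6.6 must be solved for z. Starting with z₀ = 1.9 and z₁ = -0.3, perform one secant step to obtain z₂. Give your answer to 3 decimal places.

p(1.9) = 11.83000, p(-0.3) = -7.53000
z₂ = -0.30000 − (-7.53000)·(-0.30000 − 1.90000) / (-7.53000 − 11.83000) = -0.30000 − (16.56600)/(-19.36000) = 0.55568

0.556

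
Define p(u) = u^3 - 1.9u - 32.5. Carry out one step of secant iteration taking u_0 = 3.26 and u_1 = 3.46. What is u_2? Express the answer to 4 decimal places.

3.3866

p(3.26) = -4.048024, p(3.46) = 2.347736
u_2 = 3.460000 − 2.347736·(3.460000 − 3.260000) / (2.347736 − (-4.048024)) = 3.460000 − (0.469547)/(6.395760) = 3.386585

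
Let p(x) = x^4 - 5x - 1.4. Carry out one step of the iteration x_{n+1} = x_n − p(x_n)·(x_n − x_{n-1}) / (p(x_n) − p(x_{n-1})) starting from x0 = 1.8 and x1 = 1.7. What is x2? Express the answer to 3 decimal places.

p(1.8) = 0.09760, p(1.7) = -1.54790
x2 = 1.70000 − (-1.54790)·(1.70000 − 1.80000) / (-1.54790 − 0.09760) = 1.70000 − (0.15479)/(-1.64550) = 1.79407

1.794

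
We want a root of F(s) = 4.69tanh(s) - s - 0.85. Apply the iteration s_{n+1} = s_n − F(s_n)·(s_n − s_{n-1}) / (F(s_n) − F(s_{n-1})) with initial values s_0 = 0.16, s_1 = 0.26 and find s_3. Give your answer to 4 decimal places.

0.2358

F(0.16) = -0.265939, F(0.26) = 0.082646
s_2 = 0.260000 − 0.082646·(0.260000 − 0.160000) / (0.082646 − (-0.265939)) = 0.260000 − (0.008265)/(0.348585) = 0.236291
F(0.236291) = 0.001739
s_3 = 0.236291 − 0.001739·(0.236291 − 0.260000) / (0.001739 − 0.082646) = 0.236291 − (-0.000041)/(-0.080907) = 0.235781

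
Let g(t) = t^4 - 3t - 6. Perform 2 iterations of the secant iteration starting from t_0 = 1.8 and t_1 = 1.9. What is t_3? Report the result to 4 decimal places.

1.8425

g(1.8) = -0.902400, g(1.9) = 1.332100
t_2 = 1.900000 − 1.332100·(1.900000 − 1.800000) / (1.332100 − (-0.902400)) = 1.900000 − (0.133210)/(2.234500) = 1.840385
g(1.840385) = -0.049274
t_3 = 1.840385 − (-0.049274)·(1.840385 − 1.900000) / (-0.049274 − 1.332100) = 1.840385 − (0.002937)/(-1.381374) = 1.842511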